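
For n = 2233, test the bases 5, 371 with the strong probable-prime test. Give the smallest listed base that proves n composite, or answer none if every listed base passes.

n − 1 = 2232 = 2^3 · 279, so s = 3 and d = 279.
Base 5: x_0 = 5^279 mod 2233 = 1021. x_0 is neither 1 nor 2232, so continue squaring. x_1 = 1021^2 mod 2233 = 1863. x_2 = 1863^2 mod 2233 = 687. Reached i = s−1 = 2 without hitting −1: 5 is a Miller–Rabin witness and 2233 is composite.
Base 371: x_0 = 371^279 mod 2233 = 546. x_0 is neither 1 nor 2232, so continue squaring. x_1 = 546^2 mod 2233 = 1127. x_2 = 1127^2 mod 2233 = 1785. Reached i = s−1 = 2 without hitting −1: 371 is a Miller–Rabin witness and 2233 is composite.
The smallest witness among the given bases is 5.

5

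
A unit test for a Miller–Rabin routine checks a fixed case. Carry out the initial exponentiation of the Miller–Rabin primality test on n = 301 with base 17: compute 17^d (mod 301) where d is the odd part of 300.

n − 1 = 300 = 2^2 · 75, so s = 2 and d = 75.
17^75 mod 301 = 279.

279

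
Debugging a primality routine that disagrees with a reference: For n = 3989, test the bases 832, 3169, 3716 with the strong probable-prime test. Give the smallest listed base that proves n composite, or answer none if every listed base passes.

none

n − 1 = 3988 = 2^2 · 997, so s = 2 and d = 997.
Base 832: x_0 = 832^997 mod 3989 = 481. x_0 is neither 1 nor 3988, so continue squaring. x_1 = 481^2 mod 3989 = 3988. x_1 ≡ −1, so 832 is not a witness.
Base 3169: x_0 = 3169^997 mod 3989 = 3508. x_0 is neither 1 nor 3988, so continue squaring. x_1 = 3508^2 mod 3989 = 3988. x_1 ≡ −1, so 3169 is not a witness.
Base 3716: x_0 = 3716^997 mod 3989 = 481. x_0 is neither 1 nor 3988, so continue squaring. x_1 = 481^2 mod 3989 = 3988. x_1 ≡ −1, so 3716 is not a witness.
No listed base is a witness for 3989.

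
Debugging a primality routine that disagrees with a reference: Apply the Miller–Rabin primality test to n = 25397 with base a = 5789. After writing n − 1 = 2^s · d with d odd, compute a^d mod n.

n − 1 = 25396 = 2^2 · 6349, so s = 2 and d = 6349.
5789^6349 mod 25397 = 21229.

21229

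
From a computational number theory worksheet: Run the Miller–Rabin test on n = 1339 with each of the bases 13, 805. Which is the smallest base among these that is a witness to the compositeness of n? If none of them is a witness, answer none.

13

n − 1 = 1338 = 2^1 · 669, so s = 1 and d = 669.
Base 13: x_0 = 13^669 mod 1339 = 1053. x_0 ∉ {1, 1338} and s = 1, so 13 is a Miller–Rabin witness and 1339 is composite.
Base 805: x_0 = 805^669 mod 1339 = 90. x_0 ∉ {1, 1338} and s = 1, so 805 is a Miller–Rabin witness and 1339 is composite.
The smallest witness among the given bases is 13.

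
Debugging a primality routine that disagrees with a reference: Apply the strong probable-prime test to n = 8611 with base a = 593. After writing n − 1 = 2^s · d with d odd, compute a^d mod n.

n − 1 = 8610 = 2^1 · 4305, so s = 1 and d = 4305.
Repeated squaring mod 8611: 593^1 ≡ 593, 593^2 ≡ 7209, 593^4 ≡ 2296, 593^8 ≡ 1684, 593^16 ≡ 2837, 593^32 ≡ 5895, 593^64 ≡ 5640, 593^128 ≡ 566, 593^256 ≡ 1749, 593^512 ≡ 2096, 593^1024 ≡ 1606, 593^2048 ≡ 4547, 593^4096 ≡ 198.
4305 = 4096 + 128 + 64 + 16 + 1, so 593^4305 ≡ 198·566·5640·2837·593 ≡ 8518 (mod 8611).

8518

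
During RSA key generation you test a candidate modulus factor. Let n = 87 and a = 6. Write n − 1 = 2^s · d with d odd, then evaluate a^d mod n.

n − 1 = 86 = 2^1 · 43, so s = 1 and d = 43.
Repeated squaring mod 87: 6^1 ≡ 6, 6^2 ≡ 36, 6^4 ≡ 78, 6^8 ≡ 81, 6^16 ≡ 36, 6^32 ≡ 78.
43 = 32 + 8 + 2 + 1, so 6^43 ≡ 78·81·36·6 ≡ 6 (mod 87).

6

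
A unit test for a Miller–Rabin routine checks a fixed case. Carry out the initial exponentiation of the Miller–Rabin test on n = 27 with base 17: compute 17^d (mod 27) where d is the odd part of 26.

17

n − 1 = 26 = 2^1 · 13, so s = 1 and d = 13.
17^13 mod 27 = 17.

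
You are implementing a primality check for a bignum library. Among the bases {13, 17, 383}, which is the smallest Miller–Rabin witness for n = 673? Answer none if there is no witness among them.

none

n − 1 = 672 = 2^5 · 21, so s = 5 and d = 21.
Base 13: x_0 = 13^21 mod 673 = 58. x_0 is neither 1 nor 672, so continue squaring. x_1 = 58^2 mod 673 = 672. x_1 ≡ −1, so 13 is not a witness.
Base 17: x_0 = 17^21 mod 673 = 239. x_0 is neither 1 nor 672, so continue squaring. x_1 = 239^2 mod 673 = 589. x_2 = 589^2 mod 673 = 326. x_3 = 326^2 mod 673 = 615. x_4 = 615^2 mod 673 = 672. x_4 ≡ −1, so 17 is not a witness.
Base 383: x_0 = 383^21 mod 673 = 559. x_0 is neither 1 nor 672, so continue squaring. x_1 = 559^2 mod 673 = 209. x_2 = 209^2 mod 673 = 609. x_3 = 609^2 mod 673 = 58. x_4 = 58^2 mod 673 = 672. x_4 ≡ −1, so 383 is not a witness.
No listed base is a witness for 673.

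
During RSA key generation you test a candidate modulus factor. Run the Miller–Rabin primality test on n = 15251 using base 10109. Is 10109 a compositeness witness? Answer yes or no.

n − 1 = 15250 = 2^1 · 7625, so s = 1 and d = 7625.
x_0 = 10109^7625 mod 15251 = 15250.
x_0 = 15250 ≡ −1, so 10109 is not a witness.

no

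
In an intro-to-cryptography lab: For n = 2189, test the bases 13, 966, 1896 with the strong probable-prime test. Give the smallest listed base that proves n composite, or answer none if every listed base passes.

n − 1 = 2188 = 2^2 · 547, so s = 2 and d = 547.
Base 13: x_0 = 13^547 mod 2189 = 1316. x_0 is neither 1 nor 2188, so continue squaring. x_1 = 1316^2 mod 2189 = 357. Reached i = s−1 = 1 without hitting −1: 13 is a Miller–Rabin witness and 2189 is composite.
Base 966: x_0 = 966^547 mod 2189 = 1346. x_0 is neither 1 nor 2188, so continue squaring. x_1 = 1346^2 mod 2189 = 1413. Reached i = s−1 = 1 without hitting −1: 966 is a Miller–Rabin witness and 2189 is composite.
Base 1896: x_0 = 1896^547 mod 2189 = 544. x_0 is neither 1 nor 2188, so continue squaring. x_1 = 544^2 mod 2189 = 421. Reached i = s−1 = 1 without hitting −1: 1896 is a Miller–Rabin witness and 2189 is composite.
The smallest witness among the given bases is 13.

13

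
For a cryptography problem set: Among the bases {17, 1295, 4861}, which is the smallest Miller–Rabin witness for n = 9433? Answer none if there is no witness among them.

none

n − 1 = 9432 = 2^3 · 1179, so s = 3 and d = 1179.
Base 17: x_0 = 17^1179 mod 9433 = 1014. x_0 is neither 1 nor 9432, so continue squaring. x_1 = 1014^2 mod 9433 = 9432. x_1 ≡ −1, so 17 is not a witness.
Base 1295: x_0 = 1295^1179 mod 9433 = 1014. x_0 is neither 1 nor 9432, so continue squaring. x_1 = 1014^2 mod 9433 = 9432. x_1 ≡ −1, so 1295 is not a witness.
Base 4861: x_0 = 4861^1179 mod 9433 = 8419. x_0 is neither 1 nor 9432, so continue squaring. x_1 = 8419^2 mod 9433 = 9432. x_1 ≡ −1, so 4861 is not a witness.
No listed base is a witness for 9433.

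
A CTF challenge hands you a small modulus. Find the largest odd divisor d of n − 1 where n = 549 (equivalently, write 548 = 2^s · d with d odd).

Halving: 548 → 274 → 137; 137 is odd.
So 548 = 2^2 · 137.

137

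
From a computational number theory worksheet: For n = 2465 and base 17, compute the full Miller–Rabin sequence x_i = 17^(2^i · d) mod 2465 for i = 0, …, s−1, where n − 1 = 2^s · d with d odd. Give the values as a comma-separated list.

17, 289, 2176, 2176, 2176

n − 1 = 2464 = 2^5 · 77, so s = 5 and d = 77.
x_0 = 17^77 mod 2465 = 17.
x_1 = 17^2 mod 2465 = 289.
x_2 = 289^2 mod 2465 = 2176.
x_3 = 2176^2 mod 2465 = 2176.
x_4 = 2176^2 mod 2465 = 2176.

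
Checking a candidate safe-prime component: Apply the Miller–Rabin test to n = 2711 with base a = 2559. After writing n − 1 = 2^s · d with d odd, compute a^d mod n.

2710

n − 1 = 2710 = 2^1 · 1355, so s = 1 and d = 1355.
2559^1355 mod 2711 = 2710.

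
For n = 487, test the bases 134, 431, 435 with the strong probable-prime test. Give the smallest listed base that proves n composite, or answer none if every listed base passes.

none

n − 1 = 486 = 2^1 · 243, so s = 1 and d = 243.
Base 134: x_0 = 134^243 mod 487 = 1. x_0 = 1, so 134 is not a witness.
Base 431: x_0 = 431^243 mod 487 = 1. x_0 = 1, so 431 is not a witness.
Base 435: x_0 = 435^243 mod 487 = 1. x_0 = 1, so 435 is not a witness.
No listed base is a witness for 487.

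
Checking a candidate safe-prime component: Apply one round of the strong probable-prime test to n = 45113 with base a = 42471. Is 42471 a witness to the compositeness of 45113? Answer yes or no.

n − 1 = 45112 = 2^3 · 5639, so s = 3 and d = 5639.
x_0 = 42471^5639 mod 45113 = 36785.
x_0 is neither 1 nor 45112, so continue squaring.
x_1 = 36785^2 mod 45113 = 16903.
x_2 = 16903^2 mod 45113 = 10780.
Reached i = s−1 = 2 without hitting −1: 42471 is a Miller–Rabin witness and 45113 is composite.

yes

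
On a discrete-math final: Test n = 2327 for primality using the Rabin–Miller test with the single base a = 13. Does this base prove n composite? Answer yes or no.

yes

n − 1 = 2326 = 2^1 · 1163, so s = 1 and d = 1163.
x_0 = 13^1163 mod 2327 = 611.
x_0 ∉ {1, 2326} and s = 1, so 13 is a Miller–Rabin witness and 2327 is composite.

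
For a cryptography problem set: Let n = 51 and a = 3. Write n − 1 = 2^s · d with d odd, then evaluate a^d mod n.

48

n − 1 = 50 = 2^1 · 25, so s = 1 and d = 25.
3^25 mod 51 = 48.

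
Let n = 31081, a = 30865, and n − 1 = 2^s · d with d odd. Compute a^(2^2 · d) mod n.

n − 1 = 31080 = 2^3 · 3885, so s = 3 and d = 3885.
x_0 = 30865^3885 mod 31081 = 26269.
x_1 = 26269^2 mod 31081 = 31080.
x_2 = 31080^2 mod 31081 = 1.

1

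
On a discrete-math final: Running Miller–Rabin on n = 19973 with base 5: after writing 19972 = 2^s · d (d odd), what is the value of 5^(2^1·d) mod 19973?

19972

n − 1 = 19972 = 2^2 · 4993, so s = 2 and d = 4993.
x_0 = 5^4993 mod 19973 = 6763.
x_1 = 6763^2 mod 19973 = 19972.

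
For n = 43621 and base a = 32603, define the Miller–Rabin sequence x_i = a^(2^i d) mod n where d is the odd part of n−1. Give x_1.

n − 1 = 43620 = 2^2 · 10905, so s = 2 and d = 10905.
x_0 = 32603^10905 mod 43621 = 20841.
x_1 = 20841^2 mod 43621 = 12984.

12984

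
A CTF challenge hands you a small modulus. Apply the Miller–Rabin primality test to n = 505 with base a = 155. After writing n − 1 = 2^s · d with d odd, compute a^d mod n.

n − 1 = 504 = 2^3 · 63, so s = 3 and d = 63.
Repeated squaring mod 505: 155^1 ≡ 155, 155^2 ≡ 290, 155^4 ≡ 270, 155^8 ≡ 180, 155^16 ≡ 80, 155^32 ≡ 340.
63 = 32 + 16 + 8 + 4 + 2 + 1, so 155^63 ≡ 340·80·180·270·290·155 ≡ 420 (mod 505).

420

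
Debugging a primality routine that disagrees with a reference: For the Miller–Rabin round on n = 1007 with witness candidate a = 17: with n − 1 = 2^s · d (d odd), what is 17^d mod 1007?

n − 1 = 1006 = 2^1 · 503, so s = 1 and d = 503.
17^503 mod 1007 = 674.

674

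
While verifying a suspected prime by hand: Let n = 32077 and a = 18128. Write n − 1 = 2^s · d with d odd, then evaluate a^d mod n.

5376

n − 1 = 32076 = 2^2 · 8019, so s = 2 and d = 8019.
18128^8019 mod 32077 = 5376.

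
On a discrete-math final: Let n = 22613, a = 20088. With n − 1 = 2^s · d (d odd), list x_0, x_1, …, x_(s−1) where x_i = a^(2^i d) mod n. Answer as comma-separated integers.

6932, 22612

n − 1 = 22612 = 2^2 · 5653, so s = 2 and d = 5653.
x_0 = 20088^5653 mod 22613 = 6932.
x_1 = 6932^2 mod 22613 = 22612.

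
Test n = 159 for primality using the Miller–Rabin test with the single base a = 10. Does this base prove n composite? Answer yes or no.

n − 1 = 158 = 2^1 · 79, so s = 1 and d = 79.
Repeated squaring mod 159: 10^1 ≡ 10, 10^2 ≡ 100, 10^4 ≡ 142, 10^8 ≡ 130, 10^16 ≡ 46, 10^32 ≡ 49, 10^64 ≡ 16.
79 = 64 + 8 + 4 + 2 + 1, so 10^79 ≡ 16·130·142·100·10 ≡ 10 (mod 159).
x_0 = 10^79 mod 159 = 10.
x_0 ∉ {1, 158} and s = 1, so 10 is a Miller–Rabin witness and 159 is composite.

yes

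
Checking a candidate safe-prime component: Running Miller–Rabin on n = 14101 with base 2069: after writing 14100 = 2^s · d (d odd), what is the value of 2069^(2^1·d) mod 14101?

4607

n − 1 = 14100 = 2^2 · 3525, so s = 2 and d = 3525.
x_0 = 2069^3525 mod 14101 = 13267.
x_1 = 13267^2 mod 14101 = 4607.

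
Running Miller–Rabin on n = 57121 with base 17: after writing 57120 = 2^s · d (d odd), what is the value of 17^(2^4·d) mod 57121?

23184

n − 1 = 57120 = 2^5 · 1785, so s = 5 and d = 1785.
Repeated squaring mod 57121: 17^1 ≡ 17, 17^2 ≡ 289, 17^4 ≡ 26400, 17^8 ≡ 26679, 17^16 ≡ 41381, 17^32 ≡ 13823, 17^64 ≡ 5584, 17^128 ≡ 50111, 17^256 ≡ 16040, 17^512 ≡ 8616, 17^1024 ≡ 35277.
1785 = 1024 + 512 + 128 + 64 + 32 + 16 + 8 + 1, so 17^1785 ≡ 35277·8616·50111·5584·13823·41381·26679·17 ≡ 5020 (mod 57121).
x_0 = 5020.
x_1 = 5020^2 mod 57121 = 10039.
x_2 = 10039^2 mod 57121 = 20077.
x_3 = 20077^2 mod 57121 = 40153.
x_4 = 40153^2 mod 57121 = 23184.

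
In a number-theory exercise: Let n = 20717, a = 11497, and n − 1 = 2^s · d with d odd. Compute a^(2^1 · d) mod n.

1

n − 1 = 20716 = 2^2 · 5179, so s = 2 and d = 5179.
x_0 = 11497^5179 mod 20717 = 1.
x_1 = 1^2 mod 20717 = 1.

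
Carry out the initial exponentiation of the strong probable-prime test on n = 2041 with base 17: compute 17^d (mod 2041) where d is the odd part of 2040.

1364

n − 1 = 2040 = 2^3 · 255, so s = 3 and d = 255.
By repeated squaring, 17^255 ≡ 1364 (mod 2041).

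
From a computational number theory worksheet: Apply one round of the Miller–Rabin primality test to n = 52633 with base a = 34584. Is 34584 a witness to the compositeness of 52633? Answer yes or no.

n − 1 = 52632 = 2^3 · 6579, so s = 3 and d = 6579.
x_0 = 34584^6579 mod 52633 = 1.
x_0 = 1, so 34584 is not a witness.

no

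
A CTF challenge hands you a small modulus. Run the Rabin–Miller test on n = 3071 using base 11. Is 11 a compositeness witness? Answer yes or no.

yes

n − 1 = 3070 = 2^1 · 1535, so s = 1 and d = 1535.
x_0 = 11^1535 mod 3071 = 397.
x_0 ∉ {1, 3070} and s = 1, so 11 is a Miller–Rabin witness and 3071 is composite.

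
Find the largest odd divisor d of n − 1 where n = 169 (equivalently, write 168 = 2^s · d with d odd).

Halving: 168 → 84 → 42 → 21; 21 is odd.
So 168 = 2^3 · 21.

21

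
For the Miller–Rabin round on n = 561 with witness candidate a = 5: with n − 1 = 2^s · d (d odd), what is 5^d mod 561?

23

n − 1 = 560 = 2^4 · 35, so s = 4 and d = 35.
By repeated squaring, 5^35 ≡ 23 (mod 561).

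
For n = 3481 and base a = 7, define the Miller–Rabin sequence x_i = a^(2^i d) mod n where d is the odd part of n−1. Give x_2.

2833

n − 1 = 3480 = 2^3 · 435, so s = 3 and d = 435.
x_0 = 7^435 mod 3481 = 709.
x_1 = 709^2 mod 3481 = 1417.
x_2 = 1417^2 mod 3481 = 2833.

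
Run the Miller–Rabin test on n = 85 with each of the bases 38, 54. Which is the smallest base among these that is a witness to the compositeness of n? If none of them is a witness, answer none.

n − 1 = 84 = 2^2 · 21, so s = 2 and d = 21.
Base 38: x_0 = 38^21 mod 85 = 38. x_0 is neither 1 nor 84, so continue squaring. x_1 = 38^2 mod 85 = 84. x_1 ≡ −1, so 38 is not a witness.
Base 54: x_0 = 54^21 mod 85 = 39. x_0 is neither 1 nor 84, so continue squaring. x_1 = 39^2 mod 85 = 76. Reached i = s−1 = 1 without hitting −1: 54 is a Miller–Rabin witness and 85 is composite.
The smallest witness among the given bases is 54.

54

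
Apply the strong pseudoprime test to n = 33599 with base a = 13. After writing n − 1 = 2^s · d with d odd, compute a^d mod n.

33598

n − 1 = 33598 = 2^1 · 16799, so s = 1 and d = 16799.
By repeated squaring, 13^16799 ≡ 33598 (mod 33599).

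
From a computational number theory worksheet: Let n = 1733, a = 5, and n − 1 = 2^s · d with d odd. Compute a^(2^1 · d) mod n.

1732

n − 1 = 1732 = 2^2 · 433, so s = 2 and d = 433.
x_0 = 5^433 mod 1733 = 1323.
x_1 = 1323^2 mod 1733 = 1732.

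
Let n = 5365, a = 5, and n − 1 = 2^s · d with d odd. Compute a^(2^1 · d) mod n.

1590

n − 1 = 5364 = 2^2 · 1341, so s = 2 and d = 1341.
x_0 = 5^1341 mod 5365 = 2855.
x_1 = 2855^2 mod 5365 = 1590.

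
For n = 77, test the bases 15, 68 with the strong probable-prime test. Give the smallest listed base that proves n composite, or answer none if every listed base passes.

15

n − 1 = 76 = 2^2 · 19, so s = 2 and d = 19.
Base 15: x_0 = 15^19 mod 77 = 36. x_0 is neither 1 nor 76, so continue squaring. x_1 = 36^2 mod 77 = 64. Reached i = s−1 = 1 without hitting −1: 15 is a Miller–Rabin witness and 77 is composite.
Base 68: x_0 = 68^19 mod 77 = 61. x_0 is neither 1 nor 76, so continue squaring. x_1 = 61^2 mod 77 = 25. Reached i = s−1 = 1 without hitting −1: 68 is a Miller–Rabin witness and 77 is composite.
The smallest witness among the given bases is 15.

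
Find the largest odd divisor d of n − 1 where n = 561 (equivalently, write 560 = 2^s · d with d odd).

Halving: 560 → 280 → 140 → 70 → 35; 35 is odd.
So 560 = 2^4 · 35.

35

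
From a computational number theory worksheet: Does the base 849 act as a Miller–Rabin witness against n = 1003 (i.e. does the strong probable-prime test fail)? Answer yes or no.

n − 1 = 1002 = 2^1 · 501, so s = 1 and d = 501.
Repeated squaring mod 1003: 849^1 ≡ 849, 849^2 ≡ 647, 849^4 ≡ 358, 849^8 ≡ 783, 849^16 ≡ 256, 849^32 ≡ 341, 849^64 ≡ 936, 849^128 ≡ 477, 849^256 ≡ 851.
501 = 256 + 128 + 64 + 32 + 16 + 4 + 1, so 849^501 ≡ 851·477·936·341·256·358·849 ≡ 220 (mod 1003).
x_0 = 849^501 mod 1003 = 220.
x_0 ∉ {1, 1002} and s = 1, so 849 is a Miller–Rabin witness and 1003 is composite.

yes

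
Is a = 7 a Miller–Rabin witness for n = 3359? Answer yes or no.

no

n − 1 = 3358 = 2^1 · 1679, so s = 1 and d = 1679.
x_0 = 7^1679 mod 3359 = 1.
x_0 = 1, so 7 is not a witness.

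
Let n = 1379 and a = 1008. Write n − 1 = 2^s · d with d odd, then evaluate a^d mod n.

938

n − 1 = 1378 = 2^1 · 689, so s = 1 and d = 689.
1008^689 mod 1379 = 938.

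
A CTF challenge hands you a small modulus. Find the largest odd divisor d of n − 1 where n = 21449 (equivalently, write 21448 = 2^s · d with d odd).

Halving: 21448 → 10724 → 5362 → 2681; 2681 is odd.
So 21448 = 2^3 · 2681.

2681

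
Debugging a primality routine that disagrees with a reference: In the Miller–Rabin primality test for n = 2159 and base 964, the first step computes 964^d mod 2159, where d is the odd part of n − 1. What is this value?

n − 1 = 2158 = 2^1 · 1079, so s = 1 and d = 1079.
Repeated squaring mod 2159: 964^1 ≡ 964, 964^2 ≡ 926, 964^4 ≡ 353, 964^8 ≡ 1546, 964^16 ≡ 103, 964^32 ≡ 1973, 964^64 ≡ 52, 964^128 ≡ 545, 964^256 ≡ 1242, 964^512 ≡ 1038, 964^1024 ≡ 103.
1079 = 1024 + 32 + 16 + 4 + 2 + 1, so 964^1079 ≡ 103·1973·103·353·926·964 ≡ 1248 (mod 2159).

1248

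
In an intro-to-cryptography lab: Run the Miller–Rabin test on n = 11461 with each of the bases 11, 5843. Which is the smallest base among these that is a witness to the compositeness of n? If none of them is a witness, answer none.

n − 1 = 11460 = 2^2 · 2865, so s = 2 and d = 2865.
Base 11: x_0 = 11^2865 mod 11461 = 7321. x_0 is neither 1 nor 11460, so continue squaring. x_1 = 7321^2 mod 11461 = 5405. Reached i = s−1 = 1 without hitting −1: 11 is a Miller–Rabin witness and 11461 is composite.
Base 5843: x_0 = 5843^2865 mod 11461 = 4280. x_0 is neither 1 nor 11460, so continue squaring. x_1 = 4280^2 mod 11461 = 3722. Reached i = s−1 = 1 without hitting −1: 5843 is a Miller–Rabin witness and 11461 is composite.
The smallest witness among the given bases is 11.

11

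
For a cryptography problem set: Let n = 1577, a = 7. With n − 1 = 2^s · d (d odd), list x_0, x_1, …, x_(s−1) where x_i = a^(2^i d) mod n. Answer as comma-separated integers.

30, 900, 999

n − 1 = 1576 = 2^3 · 197, so s = 3 and d = 197.
x_0 = 7^197 mod 1577 = 30.
x_1 = 30^2 mod 1577 = 900.
x_2 = 900^2 mod 1577 = 999.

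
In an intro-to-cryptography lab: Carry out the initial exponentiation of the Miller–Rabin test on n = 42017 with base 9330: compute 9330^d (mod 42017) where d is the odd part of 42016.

13848

n − 1 = 42016 = 2^5 · 1313, so s = 5 and d = 1313.
9330^1313 mod 42017 = 13848.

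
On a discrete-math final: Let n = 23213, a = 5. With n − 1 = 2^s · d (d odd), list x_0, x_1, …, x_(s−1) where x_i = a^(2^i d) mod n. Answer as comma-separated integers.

17104, 16590

n − 1 = 23212 = 2^2 · 5803, so s = 2 and d = 5803.
x_0 = 5^5803 mod 23213 = 17104.
x_1 = 17104^2 mod 23213 = 16590.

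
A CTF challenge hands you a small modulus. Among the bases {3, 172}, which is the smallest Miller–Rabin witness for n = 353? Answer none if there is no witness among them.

none

n − 1 = 352 = 2^5 · 11, so s = 5 and d = 11.
Base 3: x_0 = 3^11 mod 353 = 294. x_0 is neither 1 nor 352, so continue squaring. x_1 = 294^2 mod 353 = 304. x_2 = 304^2 mod 353 = 283. x_3 = 283^2 mod 353 = 311. x_4 = 311^2 mod 353 = 352. x_4 ≡ −1, so 3 is not a witness.
Base 172: x_0 = 172^11 mod 353 = 317. x_0 is neither 1 nor 352, so continue squaring. x_1 = 317^2 mod 353 = 237. x_2 = 237^2 mod 353 = 42. x_3 = 42^2 mod 353 = 352. x_3 ≡ −1, so 172 is not a witness.
No listed base is a witness for 353.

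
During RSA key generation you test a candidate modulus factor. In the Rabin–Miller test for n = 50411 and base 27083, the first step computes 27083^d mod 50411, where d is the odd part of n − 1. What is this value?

n − 1 = 50410 = 2^1 · 25205, so s = 1 and d = 25205.
27083^25205 mod 50411 = 1.

1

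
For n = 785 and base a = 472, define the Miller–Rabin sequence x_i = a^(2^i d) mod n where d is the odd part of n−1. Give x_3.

n − 1 = 784 = 2^4 · 49, so s = 4 and d = 49.
By repeated squaring, 472^49 ≡ 472 (mod 785).
x_0 = 472.
x_1 = 472^2 mod 785 = 629.
x_2 = 629^2 mod 785 = 1.
x_3 = 1^2 mod 785 = 1.

1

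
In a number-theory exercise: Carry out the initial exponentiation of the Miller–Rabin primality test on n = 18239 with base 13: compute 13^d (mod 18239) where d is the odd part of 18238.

11271

n − 1 = 18238 = 2^1 · 9119, so s = 1 and d = 9119.
13^9119 mod 18239 = 11271.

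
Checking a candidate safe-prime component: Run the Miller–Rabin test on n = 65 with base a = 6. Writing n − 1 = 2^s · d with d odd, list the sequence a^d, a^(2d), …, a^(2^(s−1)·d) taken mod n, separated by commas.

6, 36, 61, 16, 61, 16

n − 1 = 64 = 2^6 · 1, so s = 6 and d = 1.
x_0 = 6^1 mod 65 = 6.
x_1 = 6^2 mod 65 = 36.
x_2 = 36^2 mod 65 = 61.
x_3 = 61^2 mod 65 = 16.
x_4 = 16^2 mod 65 = 61.
x_5 = 61^2 mod 65 = 16.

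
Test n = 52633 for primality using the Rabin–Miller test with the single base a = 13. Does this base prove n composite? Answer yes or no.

n − 1 = 52632 = 2^3 · 6579, so s = 3 and d = 6579.
Repeated squaring mod 52633: 13^1 ≡ 13, 13^2 ≡ 169, 13^4 ≡ 28561, 13^8 ≡ 24487, 13^16 ≡ 18033, 13^32 ≡ 22415, 13^64 ≡ 50240, 13^128 ≡ 42085, 13^256 ≡ 46775, 13^512 ≡ 52081, 13^1024 ≡ 41539, 13^2048 ≡ 20882, 13^4096 ≡ 46152.
6579 = 4096 + 2048 + 256 + 128 + 32 + 16 + 2 + 1, so 13^6579 ≡ 46152·20882·46775·42085·22415·18033·169·13 ≡ 36875 (mod 52633).
x_0 = 13^6579 mod 52633 = 36875.
x_0 is neither 1 nor 52632, so continue squaring.
x_1 = 36875^2 mod 52633 = 44703.
x_2 = 44703^2 mod 52633 = 41098.
Reached i = s−1 = 2 without hitting −1: 13 is a Miller–Rabin witness and 52633 is composite.

yes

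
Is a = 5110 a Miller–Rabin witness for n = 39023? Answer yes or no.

no

n − 1 = 39022 = 2^1 · 19511, so s = 1 and d = 19511.
x_0 = 5110^19511 mod 39023 = 39022.
x_0 = 39022 ≡ −1, so 5110 is not a witness.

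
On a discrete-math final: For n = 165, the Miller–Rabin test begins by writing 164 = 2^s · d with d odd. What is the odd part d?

Halving: 164 → 82 → 41; 41 is odd.
So 164 = 2^2 · 41.

41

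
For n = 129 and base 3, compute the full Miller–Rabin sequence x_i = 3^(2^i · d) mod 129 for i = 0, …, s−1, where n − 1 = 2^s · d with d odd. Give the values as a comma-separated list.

n − 1 = 128 = 2^7 · 1, so s = 7 and d = 1.
x_0 = 3^1 mod 129 = 3.
x_1 = 3^2 mod 129 = 9.
x_2 = 9^2 mod 129 = 81.
x_3 = 81^2 mod 129 = 111.
x_4 = 111^2 mod 129 = 66.
x_5 = 66^2 mod 129 = 99.
x_6 = 99^2 mod 129 = 126.

3, 9, 81, 111, 66, 99, 126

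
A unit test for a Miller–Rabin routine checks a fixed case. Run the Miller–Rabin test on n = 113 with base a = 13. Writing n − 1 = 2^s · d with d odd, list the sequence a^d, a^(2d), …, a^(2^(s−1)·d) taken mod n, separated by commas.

n − 1 = 112 = 2^4 · 7, so s = 4 and d = 7.
x_0 = 13^7 mod 113 = 69.
x_1 = 69^2 mod 113 = 15.
x_2 = 15^2 mod 113 = 112.
x_3 = 112^2 mod 113 = 1.

69, 15, 112, 1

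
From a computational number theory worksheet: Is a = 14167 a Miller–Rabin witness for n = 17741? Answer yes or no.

yes

n − 1 = 17740 = 2^2 · 4435, so s = 2 and d = 4435.
Repeated squaring mod 17741: 14167^1 ≡ 14167, 14167^2 ≡ 17697, 14167^4 ≡ 1936, 14167^8 ≡ 4745, 14167^16 ≡ 1696, 14167^32 ≡ 2374, 14167^64 ≡ 11979, 14167^128 ≡ 7233, 14167^256 ≡ 15821, 14167^512 ≡ 14013, 14167^1024 ≡ 6781, 14167^2048 ≡ 15030, 14167^4096 ≡ 4747.
4435 = 4096 + 256 + 64 + 16 + 2 + 1, so 14167^4435 ≡ 4747·15821·11979·1696·17697·14167 ≡ 12503 (mod 17741).
x_0 = 14167^4435 mod 17741 = 12503.
x_0 is neither 1 nor 17740, so continue squaring.
x_1 = 12503^2 mod 17741 = 9058.
Reached i = s−1 = 1 without hitting −1: 14167 is a Miller–Rabin witness and 17741 is composite.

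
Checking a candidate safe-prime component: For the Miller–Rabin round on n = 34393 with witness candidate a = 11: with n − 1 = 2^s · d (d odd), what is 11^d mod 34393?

11985

n − 1 = 34392 = 2^3 · 4299, so s = 3 and d = 4299.
11^4299 mod 34393 = 11985.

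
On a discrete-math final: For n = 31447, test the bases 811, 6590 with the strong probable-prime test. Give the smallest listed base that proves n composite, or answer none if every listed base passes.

n − 1 = 31446 = 2^1 · 15723, so s = 1 and d = 15723.
Base 811: x_0 = 811^15723 mod 31447 = 14646. x_0 ∉ {1, 31446} and s = 1, so 811 is a Miller–Rabin witness and 31447 is composite.
Base 6590: x_0 = 6590^15723 mod 31447 = 23802. x_0 ∉ {1, 31446} and s = 1, so 6590 is a Miller–Rabin witness and 31447 is composite.
The smallest witness among the given bases is 811.

811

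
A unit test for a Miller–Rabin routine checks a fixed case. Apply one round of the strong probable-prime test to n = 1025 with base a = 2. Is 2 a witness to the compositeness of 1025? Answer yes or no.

n − 1 = 1024 = 2^10 · 1, so s = 10 and d = 1.
x_0 = 2^1 mod 1025 = 2.
x_0 is neither 1 nor 1024, so continue squaring.
x_1 = 2^2 mod 1025 = 4.
x_2 = 4^2 mod 1025 = 16.
x_3 = 16^2 mod 1025 = 256.
x_4 = 256^2 mod 1025 = 961.
x_5 = 961^2 mod 1025 = 1021.
x_6 = 1021^2 mod 1025 = 16.
x_7 = 16^2 mod 1025 = 256.
x_8 = 256^2 mod 1025 = 961.
x_9 = 961^2 mod 1025 = 1021.
Reached i = s−1 = 9 without hitting −1: 2 is a Miller–Rabin witness and 1025 is composite.

yes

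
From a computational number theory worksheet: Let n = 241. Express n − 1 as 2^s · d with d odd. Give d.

Halving: 240 → 120 → 60 → 30 → 15; 15 is odd.
So 240 = 2^4 · 15.

15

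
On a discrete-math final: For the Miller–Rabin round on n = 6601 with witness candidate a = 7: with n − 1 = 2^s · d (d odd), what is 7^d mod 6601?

413

n − 1 = 6600 = 2^3 · 825, so s = 3 and d = 825.
7^825 mod 6601 = 413.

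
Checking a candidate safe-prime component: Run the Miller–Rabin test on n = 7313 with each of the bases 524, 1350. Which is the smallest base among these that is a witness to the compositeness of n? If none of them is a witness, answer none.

n − 1 = 7312 = 2^4 · 457, so s = 4 and d = 457.
Base 524: x_0 = 524^457 mod 7313 = 3001. x_0 is neither 1 nor 7312, so continue squaring. x_1 = 3001^2 mod 7313 = 3698. x_2 = 3698^2 mod 7313 = 7207. x_3 = 7207^2 mod 7313 = 3923. Reached i = s−1 = 3 without hitting −1: 524 is a Miller–Rabin witness and 7313 is composite.
Base 1350: x_0 = 1350^457 mod 7313 = 143. x_0 is neither 1 nor 7312, so continue squaring. x_1 = 143^2 mod 7313 = 5823. x_2 = 5823^2 mod 7313 = 4261. x_3 = 4261^2 mod 7313 = 5255. Reached i = s−1 = 3 without hitting −1: 1350 is a Miller–Rabin witness and 7313 is composite.
The smallest witness among the given bases is 524.

524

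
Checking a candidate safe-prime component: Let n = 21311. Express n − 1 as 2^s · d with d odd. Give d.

10655

Halving: 21310 → 10655; 10655 is odd.
So 21310 = 2^1 · 10655.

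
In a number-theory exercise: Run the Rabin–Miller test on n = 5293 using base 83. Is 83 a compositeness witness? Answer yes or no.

n − 1 = 5292 = 2^2 · 1323, so s = 2 and d = 1323.
x_0 = 83^1323 mod 5293 = 5235.
x_0 is neither 1 nor 5292, so continue squaring.
x_1 = 5235^2 mod 5293 = 3364.
Reached i = s−1 = 1 without hitting −1: 83 is a Miller–Rabin witness and 5293 is composite.

yes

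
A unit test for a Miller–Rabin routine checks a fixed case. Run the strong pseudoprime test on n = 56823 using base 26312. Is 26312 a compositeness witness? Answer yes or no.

yes

n − 1 = 56822 = 2^1 · 28411, so s = 1 and d = 28411.
Repeated squaring mod 56823: 26312^1 ≡ 26312, 26312^2 ≡ 46735, 26312^4 ≡ 54574, 26312^8 ≡ 754, 26312^16 ≡ 286, 26312^32 ≡ 24973, 26312^64 ≡ 18304, 26312^128 ≡ 8008, 26312^256 ≡ 31720, 26312^512 ≡ 50362, 26312^1024 ≡ 36439, 26312^2048 ≡ 17680, 26312^4096 ≡ 55900, 26312^8192 ≡ 56407, 26312^16384 ≡ 2587.
28411 = 16384 + 8192 + 2048 + 1024 + 512 + 128 + 64 + 32 + 16 + 8 + 2 + 1, so 26312^28411 ≡ 2587·56407·17680·36439·50362·8008·18304·24973·286·754·46735·26312 ≡ 54119 (mod 56823).
x_0 = 26312^28411 mod 56823 = 54119.
x_0 ∉ {1, 56822} and s = 1, so 26312 is a Miller–Rabin witness and 56823 is composite.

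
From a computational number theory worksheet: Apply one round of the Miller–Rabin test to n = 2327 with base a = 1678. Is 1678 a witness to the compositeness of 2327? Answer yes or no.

yes

n − 1 = 2326 = 2^1 · 1163, so s = 1 and d = 1163.
x_0 = 1678^1163 mod 2327 = 417.
x_0 ∉ {1, 2326} and s = 1, so 1678 is a Miller–Rabin witness and 2327 is composite.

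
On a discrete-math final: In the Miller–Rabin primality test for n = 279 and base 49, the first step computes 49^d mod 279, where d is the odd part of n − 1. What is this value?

n − 1 = 278 = 2^1 · 139, so s = 1 and d = 139.
49^139 mod 279 = 103.

103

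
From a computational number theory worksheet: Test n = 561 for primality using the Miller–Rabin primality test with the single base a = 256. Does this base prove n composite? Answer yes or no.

no

n − 1 = 560 = 2^4 · 35, so s = 4 and d = 35.
x_0 = 256^35 mod 561 = 1.
x_0 = 1, so 256 is not a witness.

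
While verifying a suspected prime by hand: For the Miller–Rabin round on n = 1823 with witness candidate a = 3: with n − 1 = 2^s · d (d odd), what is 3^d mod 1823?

1

n − 1 = 1822 = 2^1 · 911, so s = 1 and d = 911.
3^911 mod 1823 = 1.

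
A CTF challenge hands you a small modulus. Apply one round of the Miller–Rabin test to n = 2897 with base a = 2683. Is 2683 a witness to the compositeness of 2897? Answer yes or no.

no

n − 1 = 2896 = 2^4 · 181, so s = 4 and d = 181.
x_0 = 2683^181 mod 2897 = 286.
x_0 is neither 1 nor 2896, so continue squaring.
x_1 = 286^2 mod 2897 = 680.
x_2 = 680^2 mod 2897 = 1777.
x_3 = 1777^2 mod 2897 = 2896.
x_3 ≡ −1, so 2683 is not a witness.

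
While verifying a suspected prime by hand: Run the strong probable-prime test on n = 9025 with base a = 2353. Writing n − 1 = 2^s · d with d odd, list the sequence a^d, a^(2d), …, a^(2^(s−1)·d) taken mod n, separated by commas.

n − 1 = 9024 = 2^6 · 141, so s = 6 and d = 141.
x_0 = 2353^141 mod 9025 = 6353.
x_1 = 6353^2 mod 9025 = 809.
x_2 = 809^2 mod 9025 = 4681.
x_3 = 4681^2 mod 9025 = 8086.
x_4 = 8086^2 mod 9025 = 6296.
x_5 = 6296^2 mod 9025 = 1816.

6353, 809, 4681, 8086, 6296, 1816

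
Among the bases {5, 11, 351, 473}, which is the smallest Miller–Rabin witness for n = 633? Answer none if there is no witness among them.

5

n − 1 = 632 = 2^3 · 79, so s = 3 and d = 79.
Base 5: x_0 = 5^79 mod 633 = 320. x_0 is neither 1 nor 632, so continue squaring. x_1 = 320^2 mod 633 = 487. x_2 = 487^2 mod 633 = 427. Reached i = s−1 = 2 without hitting −1: 5 is a Miller–Rabin witness and 633 is composite.
Base 11: x_0 = 11^79 mod 633 = 536. x_0 is neither 1 nor 632, so continue squaring. x_1 = 536^2 mod 633 = 547. x_2 = 547^2 mod 633 = 433. Reached i = s−1 = 2 without hitting −1: 11 is a Miller–Rabin witness and 633 is composite.
Base 351: x_0 = 351^79 mod 633 = 315. x_0 is neither 1 nor 632, so continue squaring. x_1 = 315^2 mod 633 = 477. x_2 = 477^2 mod 633 = 282. Reached i = s−1 = 2 without hitting −1: 351 is a Miller–Rabin witness and 633 is composite.
Base 473: x_0 = 473^79 mod 633 = 467. x_0 is neither 1 nor 632, so continue squaring. x_1 = 467^2 mod 633 = 337. x_2 = 337^2 mod 633 = 262. Reached i = s−1 = 2 without hitting −1: 473 is a Miller–Rabin witness and 633 is composite.
The smallest witness among the given bases is 5.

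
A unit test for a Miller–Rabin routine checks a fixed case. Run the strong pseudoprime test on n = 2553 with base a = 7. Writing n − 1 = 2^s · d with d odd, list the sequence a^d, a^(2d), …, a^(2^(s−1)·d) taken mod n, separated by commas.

1402, 2347, 1588

n − 1 = 2552 = 2^3 · 319, so s = 3 and d = 319.
x_0 = 7^319 mod 2553 = 1402.
x_1 = 1402^2 mod 2553 = 2347.
x_2 = 2347^2 mod 2553 = 1588.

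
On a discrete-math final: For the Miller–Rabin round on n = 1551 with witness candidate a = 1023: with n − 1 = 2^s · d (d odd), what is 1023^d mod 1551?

n − 1 = 1550 = 2^1 · 775, so s = 1 and d = 775.
1023^775 mod 1551 = 990.

990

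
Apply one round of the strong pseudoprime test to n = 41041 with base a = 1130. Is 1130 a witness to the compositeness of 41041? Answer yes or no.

n − 1 = 41040 = 2^4 · 2565, so s = 4 and d = 2565.
x_0 = 1130^2565 mod 41041 = 41040.
x_0 = 41040 ≡ −1, so 1130 is not a witness.

no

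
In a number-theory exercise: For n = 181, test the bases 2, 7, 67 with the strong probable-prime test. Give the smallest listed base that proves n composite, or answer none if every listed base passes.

none

n − 1 = 180 = 2^2 · 45, so s = 2 and d = 45.
Base 2: x_0 = 2^45 mod 181 = 162. x_0 is neither 1 nor 180, so continue squaring. x_1 = 162^2 mod 181 = 180. x_1 ≡ −1, so 2 is not a witness.
Base 7: x_0 = 7^45 mod 181 = 19. x_0 is neither 1 nor 180, so continue squaring. x_1 = 19^2 mod 181 = 180. x_1 ≡ −1, so 7 is not a witness.
Base 67: x_0 = 67^45 mod 181 = 180. x_0 = 180 ≡ −1, so 67 is not a witness.
No listed base is a witness for 181.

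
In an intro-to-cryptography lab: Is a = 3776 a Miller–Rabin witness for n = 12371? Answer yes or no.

n − 1 = 12370 = 2^1 · 6185, so s = 1 and d = 6185.
Repeated squaring mod 12371: 3776^1 ≡ 3776, 3776^2 ≡ 6784, 3776^4 ≡ 2536, 3776^8 ≡ 10747, 3776^16 ≡ 2353, 3776^32 ≡ 6772, 3776^64 ≡ 687, 3776^128 ≡ 1871, 3776^256 ≡ 12019, 3776^512 ≡ 194, 3776^1024 ≡ 523, 3776^2048 ≡ 1367, 3776^4096 ≡ 668.
6185 = 4096 + 2048 + 32 + 8 + 1, so 3776^6185 ≡ 668·1367·6772·10747·3776 ≡ 11362 (mod 12371).
x_0 = 3776^6185 mod 12371 = 11362.
x_0 ∉ {1, 12370} and s = 1, so 3776 is a Miller–Rabin witness and 12371 is composite.

yes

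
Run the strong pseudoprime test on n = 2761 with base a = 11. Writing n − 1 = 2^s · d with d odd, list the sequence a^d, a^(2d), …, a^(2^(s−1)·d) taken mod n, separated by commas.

1914, 2310, 1848

n − 1 = 2760 = 2^3 · 345, so s = 3 and d = 345.
x_0 = 11^345 mod 2761 = 1914.
x_1 = 1914^2 mod 2761 = 2310.
x_2 = 2310^2 mod 2761 = 1848.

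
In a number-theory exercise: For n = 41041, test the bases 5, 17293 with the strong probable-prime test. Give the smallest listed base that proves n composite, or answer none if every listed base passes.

n − 1 = 41040 = 2^4 · 2565, so s = 4 and d = 2565.
Base 5: x_0 = 5^2565 mod 41041 = 38303. x_0 is neither 1 nor 41040, so continue squaring. x_1 = 38303^2 mod 41041 = 27182. x_2 = 27182^2 mod 41041 = 1. x_2 = 1 but x_1 ≠ ±1, a nontrivial square root of 1 — 5 is a witness and 41041 is composite.
Base 17293: x_0 = 17293^2565 mod 41041 = 14587. x_0 is neither 1 nor 41040, so continue squaring. x_1 = 14587^2 mod 41041 = 24025. x_2 = 24025^2 mod 41041 = 1. x_2 = 1 but x_1 ≠ ±1, a nontrivial square root of 1 — 17293 is a witness and 41041 is composite.
The smallest witness among the given bases is 5.

5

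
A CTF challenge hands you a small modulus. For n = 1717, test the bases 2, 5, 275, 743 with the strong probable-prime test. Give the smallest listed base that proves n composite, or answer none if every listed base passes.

n − 1 = 1716 = 2^2 · 429, so s = 2 and d = 429.
Base 2: x_0 = 2^429 mod 1717 = 1069. x_0 is neither 1 nor 1716, so continue squaring. x_1 = 1069^2 mod 1717 = 956. Reached i = s−1 = 1 without hitting −1: 2 is a Miller–Rabin witness and 1717 is composite.
Base 5: x_0 = 5^429 mod 1717 = 1635. x_0 is neither 1 nor 1716, so continue squaring. x_1 = 1635^2 mod 1717 = 1573. Reached i = s−1 = 1 without hitting −1: 5 is a Miller–Rabin witness and 1717 is composite.
Base 275: x_0 = 275^429 mod 1717 = 811. x_0 is neither 1 nor 1716, so continue squaring. x_1 = 811^2 mod 1717 = 110. Reached i = s−1 = 1 without hitting −1: 275 is a Miller–Rabin witness and 1717 is composite.
Base 743: x_0 = 743^429 mod 1717 = 592. x_0 is neither 1 nor 1716, so continue squaring. x_1 = 592^2 mod 1717 = 196. Reached i = s−1 = 1 without hitting −1: 743 is a Miller–Rabin witness and 1717 is composite.
The smallest witness among the given bases is 2.

2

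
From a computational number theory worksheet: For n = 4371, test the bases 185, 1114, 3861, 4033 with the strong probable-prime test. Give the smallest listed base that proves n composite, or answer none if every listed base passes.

1114

n − 1 = 4370 = 2^1 · 2185, so s = 1 and d = 2185.
Base 185: x_0 = 185^2185 mod 4371 = 4370. x_0 = 4370 ≡ −1, so 185 is not a witness.
Base 1114: x_0 = 1114^2185 mod 4371 = 1456. x_0 ∉ {1, 4370} and s = 1, so 1114 is a Miller–Rabin witness and 4371 is composite.
Base 3861: x_0 = 3861^2185 mod 4371 = 471. x_0 ∉ {1, 4370} and s = 1, so 3861 is a Miller–Rabin witness and 4371 is composite.
Base 4033: x_0 = 4033^2185 mod 4371 = 3571. x_0 ∉ {1, 4370} and s = 1, so 4033 is a Miller–Rabin witness and 4371 is composite.
The smallest witness among the given bases is 1114.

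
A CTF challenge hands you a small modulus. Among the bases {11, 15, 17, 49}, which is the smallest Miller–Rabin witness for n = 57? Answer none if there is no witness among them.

11

n − 1 = 56 = 2^3 · 7, so s = 3 and d = 7.
Base 11: x_0 = 11^7 mod 57 = 11. x_0 is neither 1 nor 56, so continue squaring. x_1 = 11^2 mod 57 = 7. x_2 = 7^2 mod 57 = 49. Reached i = s−1 = 2 without hitting −1: 11 is a Miller–Rabin witness and 57 is composite.
Base 15: x_0 = 15^7 mod 57 = 51. x_0 is neither 1 nor 56, so continue squaring. x_1 = 51^2 mod 57 = 36. x_2 = 36^2 mod 57 = 42. Reached i = s−1 = 2 without hitting −1: 15 is a Miller–Rabin witness and 57 is composite.
Base 17: x_0 = 17^7 mod 57 = 5. x_0 is neither 1 nor 56, so continue squaring. x_1 = 5^2 mod 57 = 25. x_2 = 25^2 mod 57 = 55. Reached i = s−1 = 2 without hitting −1: 17 is a Miller–Rabin witness and 57 is composite.
Base 49: x_0 = 49^7 mod 57 = 49. x_0 is neither 1 nor 56, so continue squaring. x_1 = 49^2 mod 57 = 7. x_2 = 7^2 mod 57 = 49. Reached i = s−1 = 2 without hitting −1: 49 is a Miller–Rabin witness and 57 is composite.
The smallest witness among the given bases is 11.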